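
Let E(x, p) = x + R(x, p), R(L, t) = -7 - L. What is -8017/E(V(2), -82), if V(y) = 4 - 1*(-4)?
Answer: 8017/7 ≈ 1145.3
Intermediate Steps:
V(y) = 8 (V(y) = 4 + 4 = 8)
E(x, p) = -7 (E(x, p) = x + (-7 - x) = -7)
-8017/E(V(2), -82) = -8017/(-7) = -8017*(-⅐) = 8017/7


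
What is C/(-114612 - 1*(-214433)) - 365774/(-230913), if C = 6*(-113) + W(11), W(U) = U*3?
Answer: 36362987569/23049966573 ≈ 1.5776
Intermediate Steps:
W(U) = 3*U
C = -645 (C = 6*(-113) + 3*11 = -678 + 33 = -645)
C/(-114612 - 1*(-214433)) - 365774/(-230913) = -645/(-114612 - 1*(-214433)) - 365774/(-230913) = -645/(-114612 + 214433) - 365774*(-1/230913) = -645/99821 + 365774/230913 = 36362987569/23049966573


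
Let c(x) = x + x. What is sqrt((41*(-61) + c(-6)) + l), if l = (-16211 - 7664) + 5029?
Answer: I*sqrt(21359) ≈ 146.15*I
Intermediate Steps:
c(x) = 2*x
l = -18846 (l = -23875 + 5029 = -18846)
sqrt((41*(-61) + c(-6)) + l) = sqrt((41*(-61) + 2*(-6)) - 18846) = sqrt((-2501 - 12) - 18846) = sqrt(-2513 - 18846) = sqrt(-21359) = I*sqrt(21359)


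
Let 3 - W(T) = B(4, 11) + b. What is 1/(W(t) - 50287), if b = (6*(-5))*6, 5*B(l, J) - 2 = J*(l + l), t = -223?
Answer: -1/50122 ≈ -1.9951e-5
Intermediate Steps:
B(l, J) = 2/5 + 2*J*l/5 (B(l, J) = 2/5 + (J*(l + l))/5 = 2/5 + (J*(2*l))/5 = 2/5 + (2*J*l)/5 = 2/5 + 2*J*l/5)
b = -180 (b = -30*6 = -180)
W(T) = 165 (W(T) = 3 - ((2/5 + (2/5)*11*4) - 180) = 3 - ((2/5 + 88/5) - 180) = 3 - (18 - 180) = 3 - 1*(-162) = 3 + 162 = 165)
1/(W(t) - 50287) = 1/(165 - 50287) = 1/(-50122) = -1/50122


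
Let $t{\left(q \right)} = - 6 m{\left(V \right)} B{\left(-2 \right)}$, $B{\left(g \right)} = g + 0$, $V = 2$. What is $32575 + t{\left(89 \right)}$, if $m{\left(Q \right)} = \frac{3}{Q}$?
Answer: $32593$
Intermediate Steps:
$B{\left(g \right)} = g$
$t{\left(q \right)} = 18$ ($t{\left(q \right)} = - 6 \cdot \frac{3}{2} \left(-2\right) = - 6 \cdot 3 \cdot \frac{1}{2} \left(-2\right) = \left(-6\right) \frac{3}{2} \left(-2\right) = \left(-9\right) \left(-2\right) = 18$)
$32575 + t{\left(89 \right)} = 32575 + 18 = 32593$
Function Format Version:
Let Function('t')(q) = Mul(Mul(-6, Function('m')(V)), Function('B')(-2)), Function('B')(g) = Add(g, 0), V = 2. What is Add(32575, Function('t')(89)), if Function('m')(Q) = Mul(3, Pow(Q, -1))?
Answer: 32593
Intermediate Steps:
Function('B')(g) = g
Function('t')(q) = 18 (Function('t')(q) = Mul(Mul(-6, Mul(3, Pow(2, -1))), -2) = Mul(Mul(-6, Mul(3, Rational(1, 2))), -2) = Mul(Mul(-6, Rational(3, 2)), -2) = Mul(-9, -2) = 18)
Add(32575, Function('t')(89)) = Add(32575, 18) = 32593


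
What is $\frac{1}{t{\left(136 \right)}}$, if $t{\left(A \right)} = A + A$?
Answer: $\frac{1}{272} \approx 0.0036765$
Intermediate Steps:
$t{\left(A \right)} = 2 A$
$\frac{1}{t{\left(136 \right)}} = \frac{1}{2 \cdot 136} = \frac{1}{272}$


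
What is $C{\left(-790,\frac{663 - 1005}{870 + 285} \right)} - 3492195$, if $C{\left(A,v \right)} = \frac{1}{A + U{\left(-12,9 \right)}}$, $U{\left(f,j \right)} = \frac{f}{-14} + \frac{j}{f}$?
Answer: $- \frac{77236876843}{22117} \approx -3.4922 \cdot 10^{6}$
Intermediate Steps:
$U{\left(f,j \right)} = - \frac{f}{14} + \frac{j}{f}$ ($U{\left(f,j \right)} = f \left(- \frac{1}{14}\right) + \frac{j}{f} = - \frac{f}{14} + \frac{j}{f}$)
$C{\left(A,v \right)} = \frac{1}{\frac{3}{28} + A}$ ($C{\left(A,v \right)} = \frac{1}{A + \left(\left(- \frac{1}{14}\right) \left(-12\right) + \frac{9}{-12}\right)} = \frac{1}{A + \left(\frac{6}{7} + 9 \left(- \frac{1}{12}\right)\right)} = \frac{1}{A + \left(\frac{6}{7} - \frac{3}{4}\right)} = \frac{1}{A + \frac{3}{28}} = \frac{1}{\frac{3}{28} + A}$)
$C{\left(-790,\frac{663 - 1005}{870 + 285} \right)} - 3492195 = \frac{28}{3 + 28 \left(-790\right)} - 3492195 = \frac{28}{3 - 22120} - 3492195 = \frac{28}{-22117} - 3492195 = 28 \left(- \frac{1}{22117}\right) - 3492195 = - \frac{28}{22117} - 3492195 = - \frac{77236876843}{22117}$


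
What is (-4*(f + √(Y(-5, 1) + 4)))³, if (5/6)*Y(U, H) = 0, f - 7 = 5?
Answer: -175616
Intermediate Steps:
f = 12 (f = 7 + 5 = 12)
Y(U, H) = 0 (Y(U, H) = (6/5)*0 = 0)
(-4*(f + √(Y(-5, 1) + 4)))³ = (-4*(12 + √(0 + 4)))³ = (-4*(12 + √4))³ = (-4*(12 + 2))³ = (-4*14)³ = (-56)³ = -175616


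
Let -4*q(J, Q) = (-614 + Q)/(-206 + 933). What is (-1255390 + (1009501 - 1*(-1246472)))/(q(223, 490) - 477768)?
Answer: -727423841/347337305 ≈ -2.0943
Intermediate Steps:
q(J, Q) = 307/1454 - Q/2908 (q(J, Q) = -(-614 + Q)/(4*(-206 + 933)) = -(-614 + Q)/(4*727) = -(-614/727 + Q/727)/4 = 307/1454 - Q/2908)
(-1255390 + (1009501 - 1*(-1246472)))/(q(223, 490) - 477768) = (-1255390 + (1009501 - 1*(-1246472)))/((307/1454 - 1/2908*490) - 477768) = (-1255390 + (1009501 + 1246472))/((307/1454 - 245/1454) - 477768) = (-1255390 + 2255973)/(31/727 - 477768) = 1000583/(-347337305/727) = 1000583*(-727/347337305) = -727423841/347337305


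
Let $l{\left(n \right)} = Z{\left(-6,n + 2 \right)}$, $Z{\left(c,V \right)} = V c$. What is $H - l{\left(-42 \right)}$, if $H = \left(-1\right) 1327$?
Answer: $-1567$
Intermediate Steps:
$H = -1327$
$l{\left(n \right)} = -12 - 6 n$ ($l{\left(n \right)} = \left(n + 2\right) \left(-6\right) = \left(2 + n\right) \left(-6\right) = -12 - 6 n$)
$H - l{\left(-42 \right)} = -1327 - \left(-12 - -252\right) = -1327 - \left(-12 + 252\right) = -1327 - 240 = -1567$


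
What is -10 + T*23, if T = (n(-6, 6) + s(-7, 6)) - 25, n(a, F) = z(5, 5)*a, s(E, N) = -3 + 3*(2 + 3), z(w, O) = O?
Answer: -999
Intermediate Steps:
s(E, N) = 12 (s(E, N) = -3 + 3*5 = -3 + 15 = 12)
n(a, F) = 5*a
T = -43 (T = (5*(-6) + 12) - 25 = (-30 + 12) - 25 = -18 - 25 = -43)
-10 + T*23 = -10 - 43*23 = -10 - 989 = -999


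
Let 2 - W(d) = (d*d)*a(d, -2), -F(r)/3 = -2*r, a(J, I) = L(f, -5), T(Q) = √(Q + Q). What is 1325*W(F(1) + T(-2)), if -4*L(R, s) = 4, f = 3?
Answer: 45050 + 31800*I ≈ 45050.0 + 31800.0*I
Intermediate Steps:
L(R, s) = -1 (L(R, s) = -¼*4 = -1)
T(Q) = √2*√Q (T(Q) = √(2*Q) = √2*√Q)
a(J, I) = -1
F(r) = 6*r (F(r) = -(-6)*r = 6*r)
W(d) = 2 + d² (W(d) = 2 - d*d*(-1) = 2 - d²*(-1) = 2 - (-1)*d² = 2 + d²)
1325*W(F(1) + T(-2)) = 1325*(2 + (6*1 + √2*√(-2))²) = 1325*(2 + (6 + √2*(I*√2))²) = 1325*(2 + (6 + 2*I)²) = 2650 + 1325*(6 + 2*I)²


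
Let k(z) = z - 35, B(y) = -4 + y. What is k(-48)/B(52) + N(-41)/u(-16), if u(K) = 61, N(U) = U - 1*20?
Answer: -131/48 ≈ -2.7292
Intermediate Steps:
N(U) = -20 + U (N(U) = U - 20 = -20 + U)
k(z) = -35 + z
k(-48)/B(52) + N(-41)/u(-16) = (-35 - 48)/(-4 + 52) + (-20 - 41)/61 = -83/48 - 61*1/61 = -83*1/48 - 1 = -83/48 - 1 = -131/48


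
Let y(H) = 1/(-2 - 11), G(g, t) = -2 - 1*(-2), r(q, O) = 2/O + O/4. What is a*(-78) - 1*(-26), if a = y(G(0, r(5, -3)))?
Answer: 32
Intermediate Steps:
r(q, O) = 2/O + O/4 (r(q, O) = 2/O + O*(¼) = 2/O + O/4)
G(g, t) = 0 (G(g, t) = -2 + 2 = 0)
y(H) = -1/13 (y(H) = 1/(-13) = -1/13)
a = -1/13 ≈ -0.076923
a*(-78) - 1*(-26) = -1/13*(-78) - 1*(-26) = 6 + 26 = 32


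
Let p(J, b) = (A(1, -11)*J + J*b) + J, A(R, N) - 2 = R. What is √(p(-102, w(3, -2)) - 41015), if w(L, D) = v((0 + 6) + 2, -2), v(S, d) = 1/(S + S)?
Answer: I*√662870/4 ≈ 203.54*I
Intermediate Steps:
A(R, N) = 2 + R
v(S, d) = 1/(2*S)
w(L, D) = 1/16 (w(L, D) = 1/(2*((0 + 6) + 2)) = 1/(2*(6 + 2)) = (½)/8 = (½)*(⅛) = 1/16)
p(J, b) = 4*J + J*b (p(J, b) = ((2 + 1)*J + J*b) + J = (3*J + J*b) + J = 4*J + J*b)
√(p(-102, w(3, -2)) - 41015) = √(-102*(4 + 1/16) - 41015) = √(-102*65/16 - 41015) = √(-3315/8 - 41015) = √(-331435/8) = I*√662870/4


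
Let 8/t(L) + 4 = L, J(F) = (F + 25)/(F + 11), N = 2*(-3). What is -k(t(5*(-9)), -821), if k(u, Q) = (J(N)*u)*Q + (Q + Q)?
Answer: 277498/245 ≈ 1132.6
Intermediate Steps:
N = -6
J(F) = (25 + F)/(11 + F)
t(L) = 8/(-4 + L)
k(u, Q) = 2*Q + 19*Q*u/5 (k(u, Q) = (((25 - 6)/(11 - 6))*u)*Q + (Q + Q) = ((19/5)*u)*Q + 2*Q = (((⅕)*19)*u)*Q + 2*Q = (19*u/5)*Q + 2*Q = 19*Q*u/5 + 2*Q = 2*Q + 19*Q*u/5)
-k(t(5*(-9)), -821) = -(-821)*(10 + 19*(8/(-4 + 5*(-9))))/5 = -(-821)*(10 + 19*(8/(-4 - 45)))/5 = -(-821)*(10 + 19*(8/(-49)))/5 = -(-821)*(10 + 19*(8*(-1/49)))/5 = -(-821)*(10 + 19*(-8/49))/5 = -(-821)*(10 - 152/49)/5 = -(-821)*338/(5*49) = -1*(-277498/245) = 277498/245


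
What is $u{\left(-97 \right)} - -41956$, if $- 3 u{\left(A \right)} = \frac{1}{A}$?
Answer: $\frac{12209197}{291} \approx 41956.0$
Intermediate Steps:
$u{\left(A \right)} = - \frac{1}{3 A}$
$u{\left(-97 \right)} - -41956 = - \frac{1}{3 \left(-97\right)} - -41956 = \left(- \frac{1}{3}\right) \left(- \frac{1}{97}\right) + 41956 = \frac{1}{291} + 41956 = \frac{12209197}{291}$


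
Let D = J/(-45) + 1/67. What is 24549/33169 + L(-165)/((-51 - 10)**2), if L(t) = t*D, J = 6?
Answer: 6163655764/8269263883 ≈ 0.74537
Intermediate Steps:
D = -119/1005 (D = 6/(-45) + 1/67 = 6*(-1/45) + 1*(1/67) = -2/15 + 1/67 = -119/1005 ≈ -0.11841)
L(t) = -119*t/1005 (L(t) = t*(-119/1005) = -119*t/1005)
24549/33169 + L(-165)/((-51 - 10)**2) = 24549/33169 + (-119/1005*(-165))/((-51 - 10)**2) = 24549*(1/33169) + 1309/(67*((-61)**2)) = 24549/33169 + (1309/67)/3721 = 24549/33169 + (1309/67)*(1/3721) = 24549/33169 + 1309/249307 = 6163655764/8269263883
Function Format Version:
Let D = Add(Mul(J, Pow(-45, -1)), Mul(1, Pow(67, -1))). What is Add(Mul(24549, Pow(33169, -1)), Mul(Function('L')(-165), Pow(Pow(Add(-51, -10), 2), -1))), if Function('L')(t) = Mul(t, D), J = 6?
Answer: Rational(6163655764, 8269263883) ≈ 0.74537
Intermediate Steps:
D = Rational(-119, 1005) (D = Add(Mul(6, Pow(-45, -1)), Mul(1, Pow(67, -1))) = Add(Mul(6, Rational(-1, 45)), Mul(1, Rational(1, 67))) = Add(Rational(-2, 15), Rational(1, 67)) = Rational(-119, 1005) ≈ -0.11841)
Function('L')(t) = Mul(Rational(-119, 1005), t) (Function('L')(t) = Mul(t, Rational(-119, 1005)) = Mul(Rational(-119, 1005), t))
Add(Mul(24549, Pow(33169, -1)), Mul(Function('L')(-165), Pow(Pow(Add(-51, -10), 2), -1))) = Add(Mul(24549, Pow(33169, -1)), Mul(Mul(Rational(-119, 1005), -165), Pow(Pow(Add(-51, -10), 2), -1))) = Add(Mul(24549, Rational(1, 33169)), Mul(Rational(1309, 67), Pow(Pow(-61, 2), -1))) = Add(Rational(24549, 33169), Mul(Rational(1309, 67), Pow(3721, -1))) = Add(Rational(24549, 33169), Mul(Rational(1309, 67), Rational(1, 3721))) = Add(Rational(24549, 33169), Rational(1309, 249307)) = Rational(6163655764, 8269263883)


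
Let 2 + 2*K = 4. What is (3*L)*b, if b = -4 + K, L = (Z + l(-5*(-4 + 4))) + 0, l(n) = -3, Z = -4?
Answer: 63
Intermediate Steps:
L = -7 (L = (-4 - 3) + 0 = -7 + 0 = -7)
K = 1 (K = -1 + (½)*4 = -1 + 2 = 1)
b = -3 (b = -4 + 1 = -3)
(3*L)*b = (3*(-7))*(-3) = -21*(-3) = 63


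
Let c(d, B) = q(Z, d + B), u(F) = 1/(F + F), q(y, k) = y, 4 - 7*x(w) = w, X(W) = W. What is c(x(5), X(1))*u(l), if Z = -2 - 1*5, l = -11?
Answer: 7/22 ≈ 0.31818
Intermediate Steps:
x(w) = 4/7 - w/7
Z = -7 (Z = -2 - 5 = -7)
u(F) = 1/(2*F)
c(d, B) = -7
c(x(5), X(1))*u(l) = -7/(2*(-11)) = -7*(-1)/(2*11) = -7*(-1/22) = 7/22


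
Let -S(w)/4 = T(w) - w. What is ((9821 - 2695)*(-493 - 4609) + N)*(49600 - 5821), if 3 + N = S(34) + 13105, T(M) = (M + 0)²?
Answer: -1591289511402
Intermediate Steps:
T(M) = M²
S(w) = -4*w² + 4*w (S(w) = -4*(w² - w) = -4*w² + 4*w)
N = 8614 (N = -3 + (4*34*(1 - 1*34) + 13105) = -3 + (4*34*(1 - 34) + 13105) = -3 + (4*34*(-33) + 13105) = -3 + (-4488 + 13105) = -3 + 8617 = 8614)
((9821 - 2695)*(-493 - 4609) + N)*(49600 - 5821) = ((9821 - 2695)*(-493 - 4609) + 8614)*(49600 - 5821) = (7126*(-5102) + 8614)*43779 = (-36356852 + 8614)*43779 = -36348238*43779 = -1591289511402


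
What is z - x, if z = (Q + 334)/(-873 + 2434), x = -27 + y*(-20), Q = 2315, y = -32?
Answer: -954244/1561 ≈ -611.30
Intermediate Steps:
x = 613 (x = -27 - 32*(-20) = -27 + 640 = 613)
z = 2649/1561 (z = (2315 + 334)/(-873 + 2434) = 2649/1561 ≈ 1.6970)
z - x = 2649/1561 - 1*613 = 2649/1561 - 613 = -954244/1561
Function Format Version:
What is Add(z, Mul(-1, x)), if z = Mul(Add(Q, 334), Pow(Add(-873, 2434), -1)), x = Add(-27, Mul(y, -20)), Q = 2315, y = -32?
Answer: Rational(-954244, 1561) ≈ -611.30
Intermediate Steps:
x = 613 (x = Add(-27, Mul(-32, -20)) = Add(-27, 640) = 613)
z = Rational(2649, 1561) (z = Mul(Add(2315, 334), Pow(Add(-873, 2434), -1)) = Mul(2649, Pow(1561, -1)) = Mul(2649, Rational(1, 1561)) = Rational(2649, 1561) ≈ 1.6970)
Add(z, Mul(-1, x)) = Add(Rational(2649, 1561), Mul(-1, 613)) = Add(Rational(2649, 1561), -613) = Rational(-954244, 1561)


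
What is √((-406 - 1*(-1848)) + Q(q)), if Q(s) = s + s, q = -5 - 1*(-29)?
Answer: √1490 ≈ 38.601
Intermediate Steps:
q = 24 (q = -5 + 29 = 24)
Q(s) = 2*s
√((-406 - 1*(-1848)) + Q(q)) = √((-406 - 1*(-1848)) + 2*24) = √((-406 + 1848) + 48) = √(1442 + 48) = √1490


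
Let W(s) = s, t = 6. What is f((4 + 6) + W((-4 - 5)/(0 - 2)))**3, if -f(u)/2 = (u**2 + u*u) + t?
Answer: -620650477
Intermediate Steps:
f(u) = -12 - 4*u**2 (f(u) = -2*((u**2 + u*u) + 6) = -2*((u**2 + u**2) + 6) = -2*(2*u**2 + 6) = -2*(6 + 2*u**2) = -12 - 4*u**2)
f((4 + 6) + W((-4 - 5)/(0 - 2)))**3 = (-12 - 4*((4 + 6) + (-4 - 5)/(0 - 2))**2)**3 = (-12 - 4*(10 - 9/(-2))**2)**3 = (-12 - 4*(10 - 9*(-1/2))**2)**3 = (-12 - 4*(10 + 9/2)**2)**3 = (-12 - 4*(29/2)**2)**3 = (-12 - 4*841/4)**3 = (-12 - 841)**3 = (-853)**3 = -620650477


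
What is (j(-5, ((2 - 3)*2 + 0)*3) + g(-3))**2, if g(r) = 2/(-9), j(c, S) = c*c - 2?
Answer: 42025/81 ≈ 518.83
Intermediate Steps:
j(c, S) = -2 + c**2 (j(c, S) = c**2 - 2 = -2 + c**2)
g(r) = -2/9 (g(r) = 2*(-1/9) = -2/9)
(j(-5, ((2 - 3)*2 + 0)*3) + g(-3))**2 = ((-2 + (-5)**2) - 2/9)**2 = ((-2 + 25) - 2/9)**2 = (23 - 2/9)**2 = (205/9)**2 = 42025/81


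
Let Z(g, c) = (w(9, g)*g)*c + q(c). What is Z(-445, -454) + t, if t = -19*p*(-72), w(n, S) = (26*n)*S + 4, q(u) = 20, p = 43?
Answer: -21036516936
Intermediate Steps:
w(n, S) = 4 + 26*S*n (w(n, S) = 26*S*n + 4 = 4 + 26*S*n)
t = 58824 (t = -19*43*(-72) = -817*(-72) = 58824)
Z(g, c) = 20 + c*g*(4 + 234*g) (Z(g, c) = ((4 + 26*g*9)*g)*c + 20 = ((4 + 234*g)*g)*c + 20 = (g*(4 + 234*g))*c + 20 = c*g*(4 + 234*g) + 20 = 20 + c*g*(4 + 234*g))
Z(-445, -454) + t = (20 + 2*(-454)*(-445)*(2 + 117*(-445))) + 58824 = (20 + 2*(-454)*(-445)*(2 - 52065)) + 58824 = (20 + 2*(-454)*(-445)*(-52063)) + 58824 = (20 - 21036575780) + 58824 = -21036575760 + 58824 = -21036516936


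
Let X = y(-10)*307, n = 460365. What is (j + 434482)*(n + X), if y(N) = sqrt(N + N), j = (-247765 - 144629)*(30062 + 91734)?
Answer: -22001573093896830 - 29344033277188*I*sqrt(5) ≈ -2.2002e+16 - 6.5615e+13*I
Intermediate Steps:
j = -47792019624 (j = -392394*121796 = -47792019624)
y(N) = sqrt(2)*sqrt(N) (y(N) = sqrt(2*N) = sqrt(2)*sqrt(N))
X = 614*I*sqrt(5) (X = (sqrt(2)*sqrt(-10))*307 = (sqrt(2)*(I*sqrt(10)))*307 = (2*I*sqrt(5))*307 = 614*I*sqrt(5) ≈ 1372.9*I)
(j + 434482)*(n + X) = (-47792019624 + 434482)*(460365 + 614*I*sqrt(5)) = -47791585142*(460365 + 614*I*sqrt(5)) = -22001573093896830 - 29344033277188*I*sqrt(5)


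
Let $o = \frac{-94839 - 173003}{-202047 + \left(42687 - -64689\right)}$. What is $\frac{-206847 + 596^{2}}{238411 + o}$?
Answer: $\frac{89466507}{143763539} \approx 0.62232$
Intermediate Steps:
$o = \frac{1706}{603}$ ($o = - \frac{267842}{-202047 + \left(42687 + 64689\right)} = - \frac{267842}{-202047 + 107376} = - \frac{267842}{-94671} = \left(-267842\right) \left(- \frac{1}{94671}\right) = \frac{1706}{603} \approx 2.8292$)
$\frac{-206847 + 596^{2}}{238411 + o} = \frac{-206847 + 596^{2}}{238411 + \frac{1706}{603}} = \frac{-206847 + 355216}{\frac{143763539}{603}} = 148369 \cdot \frac{603}{143763539} = \frac{89466507}{143763539}$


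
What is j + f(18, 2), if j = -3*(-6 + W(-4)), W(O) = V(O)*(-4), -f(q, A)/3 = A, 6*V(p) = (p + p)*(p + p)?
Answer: 140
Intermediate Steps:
V(p) = 2*p²/3 (V(p) = ((p + p)*(p + p))/6 = ((2*p)*(2*p))/6 = (4*p²)/6 = 2*p²/3)
f(q, A) = -3*A
W(O) = -8*O²/3 (W(O) = (2*O²/3)*(-4) = -8*O²/3)
j = 146 (j = -3*(-6 - 8/3*(-4)²) = -3*(-6 - 8/3*16) = -3*(-6 - 128/3) = -3*(-146/3) = 146)
j + f(18, 2) = 146 - 3*2 = 146 - 6 = 140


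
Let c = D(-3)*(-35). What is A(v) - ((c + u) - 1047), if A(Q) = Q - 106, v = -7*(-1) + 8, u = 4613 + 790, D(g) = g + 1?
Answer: -4517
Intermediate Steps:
D(g) = 1 + g
u = 5403
c = 70 (c = (1 - 3)*(-35) = -2*(-35) = 70)
v = 15 (v = 7 + 8 = 15)
A(Q) = -106 + Q
A(v) - ((c + u) - 1047) = (-106 + 15) - ((70 + 5403) - 1047) = -91 - (5473 - 1047) = -91 - 1*4426 = -91 - 4426 = -4517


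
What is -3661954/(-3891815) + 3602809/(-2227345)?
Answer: -1173006235241/1733682936235 ≈ -0.67660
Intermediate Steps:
-3661954/(-3891815) + 3602809/(-2227345) = -3661954*(-1/3891815) + 3602809*(-1/2227345) = 3661954/3891815 - 3602809/2227345 = -1173006235241/1733682936235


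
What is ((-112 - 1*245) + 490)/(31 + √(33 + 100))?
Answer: 4123/828 - 133*√133/828 ≈ 3.1270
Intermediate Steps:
((-112 - 1*245) + 490)/(31 + √(33 + 100)) = ((-112 - 245) + 490)/(31 + √133) = (-357 + 490)/(31 + √133) = 133/(31 + √133)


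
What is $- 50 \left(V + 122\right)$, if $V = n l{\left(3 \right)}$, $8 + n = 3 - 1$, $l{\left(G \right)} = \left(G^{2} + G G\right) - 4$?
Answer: $-1900$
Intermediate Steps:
$l{\left(G \right)} = -4 + 2 G^{2}$ ($l{\left(G \right)} = \left(G^{2} + G^{2}\right) - 4 = 2 G^{2} - 4 = -4 + 2 G^{2}$)
$n = -6$ ($n = -8 + \left(3 - 1\right) = -8 + 2 = -6$)
$V = -84$ ($V = - 6 \left(-4 + 2 \cdot 3^{2}\right) = - 6 \left(-4 + 2 \cdot 9\right) = - 6 \left(-4 + 18\right) = \left(-6\right) 14 = -84$)
$- 50 \left(V + 122\right) = - 50 \left(-84 + 122\right) = \left(-50\right) 38 = -1900$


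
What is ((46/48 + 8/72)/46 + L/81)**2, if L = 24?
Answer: 10080625/98724096 ≈ 0.10211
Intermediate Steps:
((46/48 + 8/72)/46 + L/81)**2 = ((46/48 + 8/72)/46 + 24/81)**2 = ((46*(1/48) + 8*(1/72))*(1/46) + 24*(1/81))**2 = ((23/24 + 1/9)*(1/46) + 8/27)**2 = ((77/72)*(1/46) + 8/27)**2 = (77/3312 + 8/27)**2 = (3175/9936)**2 = 10080625/98724096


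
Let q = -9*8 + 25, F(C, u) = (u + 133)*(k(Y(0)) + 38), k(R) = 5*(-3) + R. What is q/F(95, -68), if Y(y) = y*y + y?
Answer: -47/1495 ≈ -0.031438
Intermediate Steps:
Y(y) = y + y² (Y(y) = y² + y = y + y²)
k(R) = -15 + R
F(C, u) = 3059 + 23*u (F(C, u) = (u + 133)*((-15 + 0*(1 + 0)) + 38) = (133 + u)*((-15 + 0*1) + 38) = (133 + u)*((-15 + 0) + 38) = (133 + u)*(-15 + 38) = (133 + u)*23 = 3059 + 23*u)
q = -47 (q = -72 + 25 = -47)
q/F(95, -68) = -47/(3059 + 23*(-68)) = -47/(3059 - 1564) = -47/1495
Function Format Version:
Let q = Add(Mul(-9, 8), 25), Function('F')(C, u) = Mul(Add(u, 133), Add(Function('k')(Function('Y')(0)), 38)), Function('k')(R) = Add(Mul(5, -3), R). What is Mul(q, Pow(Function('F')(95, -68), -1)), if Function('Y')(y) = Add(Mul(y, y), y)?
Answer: Rational(-47, 1495) ≈ -0.031438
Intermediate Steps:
Function('Y')(y) = Add(y, Pow(y, 2)) (Function('Y')(y) = Add(Pow(y, 2), y) = Add(y, Pow(y, 2)))
Function('k')(R) = Add(-15, R)
Function('F')(C, u) = Add(3059, Mul(23, u)) (Function('F')(C, u) = Mul(Add(u, 133), Add(Add(-15, Mul(0, Add(1, 0))), 38)) = Mul(Add(133, u), Add(Add(-15, Mul(0, 1)), 38)) = Mul(Add(133, u), Add(Add(-15, 0), 38)) = Mul(Add(133, u), Add(-15, 38)) = Mul(Add(133, u), 23) = Add(3059, Mul(23, u)))
q = -47 (q = Add(-72, 25) = -47)
Mul(q, Pow(Function('F')(95, -68), -1)) = Mul(-47, Pow(Add(3059, Mul(23, -68)), -1)) = Mul(-47, Pow(Add(3059, -1564), -1)) = Mul(-47, Pow(1495, -1)) = Mul(-47, Rational(1, 1495)) = Rational(-47, 1495)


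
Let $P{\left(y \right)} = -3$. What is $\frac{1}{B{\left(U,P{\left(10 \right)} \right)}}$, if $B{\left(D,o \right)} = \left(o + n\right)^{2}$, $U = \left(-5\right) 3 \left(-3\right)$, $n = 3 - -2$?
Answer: $\frac{1}{4} \approx 0.25$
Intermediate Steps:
$n = 5$ ($n = 3 + 2 = 5$)
$U = 45$ ($U = \left(-15\right) \left(-3\right) = 45$)
$B{\left(D,o \right)} = \left(5 + o\right)^{2}$ ($B{\left(D,o \right)} = \left(o + 5\right)^{2} = \left(5 + o\right)^{2}$)
$\frac{1}{B{\left(U,P{\left(10 \right)} \right)}} = \frac{1}{\left(5 - 3\right)^{2}} = \frac{1}{2^{2}} = \frac{1}{4}$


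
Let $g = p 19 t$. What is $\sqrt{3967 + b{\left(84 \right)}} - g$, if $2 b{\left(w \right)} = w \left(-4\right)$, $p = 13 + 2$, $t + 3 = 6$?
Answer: $-855 + \sqrt{3799} \approx -793.36$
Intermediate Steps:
$t = 3$ ($t = -3 + 6 = 3$)
$p = 15$
$b{\left(w \right)} = - 2 w$ ($b{\left(w \right)} = \frac{w \left(-4\right)}{2} = \frac{\left(-4\right) w}{2} = - 2 w$)
$g = 855$ ($g = 15 \cdot 19 \cdot 3 = 285 \cdot 3 = 855$)
$\sqrt{3967 + b{\left(84 \right)}} - g = \sqrt{3967 - 168} - 855 = \sqrt{3799} - 855 = -855 + \sqrt{3799}$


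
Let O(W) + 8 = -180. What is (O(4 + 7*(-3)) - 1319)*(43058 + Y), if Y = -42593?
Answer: -700755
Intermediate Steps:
O(W) = -188 (O(W) = -8 - 180 = -188)
(O(4 + 7*(-3)) - 1319)*(43058 + Y) = (-188 - 1319)*(43058 - 42593) = -1507*465 = -700755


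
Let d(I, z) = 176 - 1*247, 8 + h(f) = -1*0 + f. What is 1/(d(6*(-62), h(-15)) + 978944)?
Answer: 1/978873 ≈ 1.0216e-6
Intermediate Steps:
h(f) = -8 + f (h(f) = -8 + (-1*0 + f) = -8 + (0 + f) = -8 + f)
d(I, z) = -71 (d(I, z) = 176 - 247 = -71)
1/(d(6*(-62), h(-15)) + 978944) = 1/(-71 + 978944) = 1/978873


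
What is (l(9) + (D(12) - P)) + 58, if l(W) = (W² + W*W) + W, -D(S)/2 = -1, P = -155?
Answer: 386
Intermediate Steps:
D(S) = 2 (D(S) = -2*(-1) = 2)
l(W) = W + 2*W² (l(W) = (W² + W²) + W = 2*W² + W = W + 2*W²)
(l(9) + (D(12) - P)) + 58 = (9*(1 + 2*9) + (2 - 1*(-155))) + 58 = (9*(1 + 18) + (2 + 155)) + 58 = (9*19 + 157) + 58 = (171 + 157) + 58 = 328 + 58 = 386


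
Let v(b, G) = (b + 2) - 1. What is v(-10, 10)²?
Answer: 81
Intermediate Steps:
v(b, G) = 1 + b (v(b, G) = (2 + b) - 1 = 1 + b)
v(-10, 10)² = (1 - 10)² = (-9)² = 81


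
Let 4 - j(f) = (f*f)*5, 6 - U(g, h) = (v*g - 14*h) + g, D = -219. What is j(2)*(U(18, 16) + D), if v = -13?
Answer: -3632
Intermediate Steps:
U(g, h) = 6 + 12*g + 14*h (U(g, h) = 6 - ((-13*g - 14*h) + g) = 6 - ((-14*h - 13*g) + g) = 6 - (-14*h - 12*g) = 6 + (12*g + 14*h) = 6 + 12*g + 14*h)
j(f) = 4 - 5*f² (j(f) = 4 - f*f*5 = 4 - f²*5 = 4 - 5*f²)
j(2)*(U(18, 16) + D) = (4 - 5*2²)*((6 + 12*18 + 14*16) - 219) = (4 - 5*4)*((6 + 216 + 224) - 219) = (4 - 20)*(446 - 219) = -16*227 = -3632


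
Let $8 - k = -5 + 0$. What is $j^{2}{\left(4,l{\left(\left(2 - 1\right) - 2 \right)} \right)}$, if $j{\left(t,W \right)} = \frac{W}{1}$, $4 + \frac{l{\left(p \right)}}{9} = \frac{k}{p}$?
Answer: $23409$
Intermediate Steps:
$k = 13$ ($k = 8 - \left(-5 + 0\right) = 8 - -5 = 8 + 5 = 13$)
$l{\left(p \right)} = -36 + \frac{117}{p}$ ($l{\left(p \right)} = -36 + 9 \frac{13}{p} = -36 + \frac{117}{p}$)
$j{\left(t,W \right)} = W$ ($j{\left(t,W \right)} = 1 W = W$)
$j^{2}{\left(4,l{\left(\left(2 - 1\right) - 2 \right)} \right)} = \left(-36 + \frac{117}{\left(2 - 1\right) - 2}\right)^{2} = \left(-36 + \frac{117}{1 - 2}\right)^{2} = \left(-36 + \frac{117}{-1}\right)^{2} = \left(-36 + 117 \left(-1\right)\right)^{2} = \left(-36 - 117\right)^{2} = \left(-153\right)^{2} = 23409$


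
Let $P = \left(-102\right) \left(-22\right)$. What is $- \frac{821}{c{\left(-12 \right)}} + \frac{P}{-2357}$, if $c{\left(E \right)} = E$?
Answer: $\frac{1908169}{28284} \approx 67.465$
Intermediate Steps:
$P = 2244$
$- \frac{821}{c{\left(-12 \right)}} + \frac{P}{-2357} = - \frac{821}{-12} + \frac{2244}{-2357} = \left(-821\right) \left(- \frac{1}{12}\right) + 2244 \left(- \frac{1}{2357}\right) = \frac{821}{12} - \frac{2244}{2357} = \frac{1908169}{28284}$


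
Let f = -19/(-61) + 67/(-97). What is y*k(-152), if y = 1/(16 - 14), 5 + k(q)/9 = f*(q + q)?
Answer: 5873319/11834 ≈ 496.31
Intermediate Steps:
f = -2244/5917 (f = -19*(-1/61) + 67*(-1/97) = 19/61 - 67/97 = -2244/5917 ≈ -0.37925)
k(q) = -45 - 40392*q/5917 (k(q) = -45 + 9*(-2244*(q + q)/5917) = -45 + 9*(-4488*q/5917) = -45 - 40392*q/5917)
y = 1/2 ≈ 0.50000
y*k(-152) = (-45 - 40392/5917*(-152))/2 = (-45 + 6139584/5917)/2 = (1/2)*(5873319/5917) = 5873319/11834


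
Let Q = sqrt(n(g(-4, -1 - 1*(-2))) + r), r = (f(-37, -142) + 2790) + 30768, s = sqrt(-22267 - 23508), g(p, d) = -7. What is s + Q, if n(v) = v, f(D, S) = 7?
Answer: sqrt(33558) + 5*I*sqrt(1831) ≈ 183.19 + 213.95*I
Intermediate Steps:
s = 5*I*sqrt(1831) (s = sqrt(-45775) = 5*I*sqrt(1831) ≈ 213.95*I)
r = 33565 (r = (7 + 2790) + 30768 = 2797 + 30768 = 33565)
Q = sqrt(33558) (Q = sqrt(-7 + 33565) = sqrt(33558) ≈ 183.19)
s + Q = 5*I*sqrt(1831) + sqrt(33558) = sqrt(33558) + 5*I*sqrt(1831)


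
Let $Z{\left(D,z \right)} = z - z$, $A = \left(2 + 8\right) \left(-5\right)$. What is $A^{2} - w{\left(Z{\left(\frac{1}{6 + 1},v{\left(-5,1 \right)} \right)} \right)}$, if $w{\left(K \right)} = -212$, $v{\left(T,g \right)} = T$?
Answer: $2712$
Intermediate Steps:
$A = -50$ ($A = 10 \left(-5\right) = -50$)
$Z{\left(D,z \right)} = 0$
$A^{2} - w{\left(Z{\left(\frac{1}{6 + 1},v{\left(-5,1 \right)} \right)} \right)} = \left(-50\right)^{2} - -212 = 2500 + 212 = 2712$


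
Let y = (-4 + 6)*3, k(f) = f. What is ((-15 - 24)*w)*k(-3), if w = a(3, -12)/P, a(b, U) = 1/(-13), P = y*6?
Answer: -¼ ≈ -0.25000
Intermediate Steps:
y = 6 (y = 2*3 = 6)
P = 36 (P = 6*6 = 36)
a(b, U) = -1/13
w = -1/468 (w = -1/13/36 = -1/13*1/36 = -1/468 ≈ -0.0021368)
((-15 - 24)*w)*k(-3) = ((-15 - 24)*(-1/468))*(-3) = -39*(-1/468)*(-3) = (1/12)*(-3) = -¼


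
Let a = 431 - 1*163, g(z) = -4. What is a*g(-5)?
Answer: -1072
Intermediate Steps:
a = 268 (a = 431 - 163 = 268)
a*g(-5) = 268*(-4) = -1072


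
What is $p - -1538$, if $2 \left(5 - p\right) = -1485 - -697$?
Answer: $1937$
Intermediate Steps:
$p = 399$ ($p = 5 - \frac{-1485 - -697}{2} = 5 - \frac{-1485 + 697}{2} = 5 - -394 = 5 + 394 = 399$)
$p - -1538 = 399 - -1538 = 399 + 1538 = 1937$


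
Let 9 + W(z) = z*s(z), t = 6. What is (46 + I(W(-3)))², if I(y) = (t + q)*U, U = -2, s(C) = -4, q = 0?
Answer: 1156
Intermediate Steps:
W(z) = -9 - 4*z (W(z) = -9 + z*(-4) = -9 - 4*z)
I(y) = -12 (I(y) = (6 + 0)*(-2) = 6*(-2) = -12)
(46 + I(W(-3)))² = (46 - 12)² = 34² = 1156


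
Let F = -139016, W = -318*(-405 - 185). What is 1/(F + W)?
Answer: 1/48604 ≈ 2.0574e-5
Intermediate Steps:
W = 187620 (W = -318*(-590) = 187620)
1/(F + W) = 1/(-139016 + 187620) = 1/48604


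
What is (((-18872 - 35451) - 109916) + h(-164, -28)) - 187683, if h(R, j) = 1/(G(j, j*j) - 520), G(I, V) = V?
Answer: -92907407/264 ≈ -3.5192e+5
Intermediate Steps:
h(R, j) = 1/(-520 + j**2) (h(R, j) = 1/(j*j - 520) = 1/(j**2 - 520) = 1/(-520 + j**2))
(((-18872 - 35451) - 109916) + h(-164, -28)) - 187683 = (((-18872 - 35451) - 109916) + 1/(-520 + (-28)**2)) - 187683 = ((-54323 - 109916) + 1/(-520 + 784)) - 187683 = (-164239 + 1/264) - 187683 = -43359095/264 - 187683 = -92907407/264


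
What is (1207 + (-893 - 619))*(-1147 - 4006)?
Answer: 1571665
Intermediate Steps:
(1207 + (-893 - 619))*(-1147 - 4006) = (1207 - 1512)*(-5153) = -305*(-5153) = 1571665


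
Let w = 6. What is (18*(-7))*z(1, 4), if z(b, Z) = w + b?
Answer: -882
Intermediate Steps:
z(b, Z) = 6 + b
(18*(-7))*z(1, 4) = (18*(-7))*(6 + 1) = -126*7 = -882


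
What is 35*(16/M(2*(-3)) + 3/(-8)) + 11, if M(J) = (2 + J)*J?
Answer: 509/24 ≈ 21.208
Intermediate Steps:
M(J) = J*(2 + J)
35*(16/M(2*(-3)) + 3/(-8)) + 11 = 35*(16/(((2*(-3))*(2 + 2*(-3)))) + 3/(-8)) + 11 = 35*(16/((-6*(2 - 6))) + 3*(-⅛)) + 11 = 35*(16/((-6*(-4))) - 3/8) + 11 = 35*(16/24 - 3/8) + 11 = 35*(16*(1/24) - 3/8) + 11 = 35*(⅔ - 3/8) + 11 = 35*(7/24) + 11 = 245/24 + 11 = 509/24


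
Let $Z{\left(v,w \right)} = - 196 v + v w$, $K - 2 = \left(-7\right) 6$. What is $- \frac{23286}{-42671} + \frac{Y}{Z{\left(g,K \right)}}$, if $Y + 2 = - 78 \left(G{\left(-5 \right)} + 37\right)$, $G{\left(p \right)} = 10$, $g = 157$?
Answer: $\frac{254827525}{395261473} \approx 0.64471$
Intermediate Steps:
$K = -40$ ($K = 2 - 42 = -40$)
$Y = -3668$ ($Y = -2 - 78 \left(10 + 37\right) = -2 - 3666 = -3668$)
$- \frac{23286}{-42671} + \frac{Y}{Z{\left(g,K \right)}} = - \frac{23286}{-42671} - \frac{3668}{157 \left(-196 - 40\right)} = \left(-23286\right) \left(- \frac{1}{42671}\right) - \frac{3668}{157 \left(-236\right)} = \frac{23286}{42671} - \frac{3668}{-37052} = \frac{23286}{42671} - - \frac{917}{9263} = \frac{23286}{42671} + \frac{917}{9263} = \frac{254827525}{395261473}$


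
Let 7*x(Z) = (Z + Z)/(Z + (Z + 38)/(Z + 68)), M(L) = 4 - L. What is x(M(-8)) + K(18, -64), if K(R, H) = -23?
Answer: -16069/707 ≈ -22.728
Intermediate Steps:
x(Z) = 2*Z/(7*(Z + (38 + Z)/(68 + Z))) (x(Z) = ((Z + Z)/(Z + (Z + 38)/(Z + 68)))/7 = ((2*Z)/(Z + (38 + Z)/(68 + Z)))/7 = (2*Z/(Z + (38 + Z)/(68 + Z)))/7 = 2*Z/(7*(Z + (38 + Z)/(68 + Z))))
x(M(-8)) + K(18, -64) = 2*(4 - 1*(-8))*(68 + (4 - 1*(-8)))/(7*(38 + (4 - 1*(-8))² + 69*(4 - 1*(-8)))) - 23 = 2*(4 + 8)*(68 + (4 + 8))/(7*(38 + (4 + 8)² + 69*(4 + 8))) - 23 = (2/7)*12*(68 + 12)/(38 + 12² + 69*12) - 23 = (2/7)*12*80/(38 + 144 + 828) - 23 = (2/7)*12*80/1010 - 23 = (2/7)*12*(1/1010)*80 - 23 = 192/707 - 23 = -16069/707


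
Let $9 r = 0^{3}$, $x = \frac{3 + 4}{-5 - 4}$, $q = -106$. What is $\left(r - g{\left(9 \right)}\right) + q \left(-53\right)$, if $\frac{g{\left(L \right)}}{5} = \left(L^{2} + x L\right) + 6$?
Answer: $5218$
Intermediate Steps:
$x = - \frac{7}{9}$ ($x = \frac{7}{-9} = 7 \left(- \frac{1}{9}\right) = - \frac{7}{9} \approx -0.77778$)
$g{\left(L \right)} = 30 + 5 L^{2} - \frac{35 L}{9}$ ($g{\left(L \right)} = 5 \left(\left(L^{2} - \frac{7 L}{9}\right) + 6\right) = 5 \left(6 + L^{2} - \frac{7 L}{9}\right) = 30 + 5 L^{2} - \frac{35 L}{9}$)
$r = 0$ ($r = \frac{0^{3}}{9} = \frac{1}{9} \cdot 0 = 0$)
$\left(r - g{\left(9 \right)}\right) + q \left(-53\right) = \left(0 - \left(30 + 5 \cdot 9^{2} - 35\right)\right) - -5618 = \left(0 - \left(30 + 5 \cdot 81 - 35\right)\right) + 5618 = \left(0 - \left(30 + 405 - 35\right)\right) + 5618 = \left(0 - 400\right) + 5618 = -400 + 5618 = 5218$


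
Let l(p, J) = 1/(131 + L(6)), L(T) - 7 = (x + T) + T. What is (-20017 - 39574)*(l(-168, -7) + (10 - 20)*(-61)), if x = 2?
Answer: -5525337111/152 ≈ -3.6351e+7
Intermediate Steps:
L(T) = 9 + 2*T (L(T) = 7 + ((2 + T) + T) = 7 + (2 + 2*T) = 9 + 2*T)
l(p, J) = 1/152 (l(p, J) = 1/(131 + (9 + 2*6)) = 1/(131 + (9 + 12)) = 1/(131 + 21) = 1/152)
(-20017 - 39574)*(l(-168, -7) + (10 - 20)*(-61)) = (-20017 - 39574)*(1/152 + (10 - 20)*(-61)) = -59591*(1/152 - 10*(-61)) = -59591*(1/152 + 610) = -59591*92721/152 = -5525337111/152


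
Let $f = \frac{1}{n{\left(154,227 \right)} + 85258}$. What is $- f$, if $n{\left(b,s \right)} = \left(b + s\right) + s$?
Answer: $- \frac{1}{85866} \approx -1.1646 \cdot 10^{-5}$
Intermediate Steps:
$n{\left(b,s \right)} = b + 2 s$
$f = \frac{1}{85866}$ ($f = \frac{1}{\left(154 + 2 \cdot 227\right) + 85258} = \frac{1}{\left(154 + 454\right) + 85258} = \frac{1}{608 + 85258} = \frac{1}{85866} \approx 1.1646 \cdot 10^{-5}$)
$- f = \left(-1\right) \frac{1}{85866} = - \frac{1}{85866}$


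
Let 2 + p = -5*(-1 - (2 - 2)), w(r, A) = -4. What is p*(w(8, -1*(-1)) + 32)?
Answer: 84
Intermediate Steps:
p = 3 (p = -2 - 5*(-1 - (2 - 2)) = -2 - 5*(-1 - 1*0) = -2 - 5*(-1 + 0) = -2 - 5*(-1) = -2 + 5 = 3)
p*(w(8, -1*(-1)) + 32) = 3*(-4 + 32) = 3*28 = 84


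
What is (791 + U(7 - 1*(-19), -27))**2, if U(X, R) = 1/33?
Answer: 681418816/1089 ≈ 6.2573e+5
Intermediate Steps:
U(X, R) = 1/33
(791 + U(7 - 1*(-19), -27))**2 = (791 + 1/33)**2 = (26104/33)**2 = 681418816/1089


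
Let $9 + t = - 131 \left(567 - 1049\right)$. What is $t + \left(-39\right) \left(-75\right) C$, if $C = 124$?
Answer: $425833$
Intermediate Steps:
$t = 63133$ ($t = -9 - 131 \left(567 - 1049\right) = -9 - -63142 = -9 + 63142 = 63133$)
$t + \left(-39\right) \left(-75\right) C = 63133 + \left(-39\right) \left(-75\right) 124 = 63133 + 2925 \cdot 124 = 63133 + 362700 = 425833$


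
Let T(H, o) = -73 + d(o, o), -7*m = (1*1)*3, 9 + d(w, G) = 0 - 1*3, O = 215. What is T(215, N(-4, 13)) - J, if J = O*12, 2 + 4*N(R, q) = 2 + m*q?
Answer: -2665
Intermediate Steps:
d(w, G) = -12 (d(w, G) = -9 + (0 - 1*3) = -9 + (0 - 3) = -9 - 3 = -12)
m = -3/7 (m = -1*1*3/7 = -3/7 ≈ -0.42857)
N(R, q) = -3*q/28 (N(R, q) = -½ + (2 - 3*q/7)/4 = -½ + (½ - 3*q/28) = -3*q/28)
T(H, o) = -85 (T(H, o) = -73 - 12 = -85)
J = 2580 (J = 215*12 = 2580)
T(215, N(-4, 13)) - J = -85 - 1*2580 = -85 - 2580 = -2665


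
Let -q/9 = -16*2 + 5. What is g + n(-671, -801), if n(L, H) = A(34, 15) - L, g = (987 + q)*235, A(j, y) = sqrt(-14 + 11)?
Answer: 289721 + I*sqrt(3) ≈ 2.8972e+5 + 1.732*I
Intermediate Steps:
A(j, y) = I*sqrt(3) (A(j, y) = sqrt(-3) = I*sqrt(3))
q = 243 (q = -9*(-16*2 + 5) = -9*(-32 + 5) = -9*(-27) = 243)
g = 289050 (g = (987 + 243)*235 = 1230*235 = 289050)
n(L, H) = -L + I*sqrt(3) (n(L, H) = I*sqrt(3) - L = -L + I*sqrt(3))
g + n(-671, -801) = 289050 + (-1*(-671) + I*sqrt(3)) = 289050 + (671 + I*sqrt(3)) = 289721 + I*sqrt(3)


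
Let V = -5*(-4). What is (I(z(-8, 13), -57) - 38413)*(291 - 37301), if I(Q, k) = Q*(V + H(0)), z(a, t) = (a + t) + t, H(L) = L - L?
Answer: 1408341530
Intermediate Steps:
H(L) = 0
V = 20
z(a, t) = a + 2*t
I(Q, k) = 20*Q (I(Q, k) = Q*(20 + 0) = Q*20 = 20*Q)
(I(z(-8, 13), -57) - 38413)*(291 - 37301) = (20*(-8 + 2*13) - 38413)*(291 - 37301) = (20*(-8 + 26) - 38413)*(-37010) = (20*18 - 38413)*(-37010) = (360 - 38413)*(-37010) = -38053*(-37010) = 1408341530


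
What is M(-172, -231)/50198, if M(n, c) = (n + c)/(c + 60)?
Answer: 403/8583858 ≈ 4.6949e-5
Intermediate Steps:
M(n, c) = (c + n)/(60 + c)
M(-172, -231)/50198 = ((-231 - 172)/(60 - 231))/50198 = (-403/(-171))*(1/50198) = -1/171*(-403)*(1/50198) = (403/171)*(1/50198) = 403/8583858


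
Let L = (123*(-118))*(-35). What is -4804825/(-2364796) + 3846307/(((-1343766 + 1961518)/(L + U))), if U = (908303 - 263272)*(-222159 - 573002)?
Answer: -1166306952077460787079743/365214364648 ≈ -3.1935e+12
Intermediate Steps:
L = 507990 (L = -14514*(-35) = 507990)
U = -512903494991 (U = 645031*(-795161) = -512903494991)
-4804825/(-2364796) + 3846307/(((-1343766 + 1961518)/(L + U))) = -4804825/(-2364796) + 3846307/(((-1343766 + 1961518)/(507990 - 512903494991))) = -4804825*(-1/2364796) + 3846307/((617752/(-512902987001))) = 4804825/2364796 + 3846307/((617752*(-1/512902987001))) = 4804825/2364796 + 3846307/(-617752/512902987001) = 4804825/2364796 + 3846307*(-512902987001/617752) = 4804825/2364796 - 1972782349222855307/617752 = -1166306952077460787079743/365214364648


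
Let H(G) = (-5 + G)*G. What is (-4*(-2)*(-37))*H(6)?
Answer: -1776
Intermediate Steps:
H(G) = G*(-5 + G)
(-4*(-2)*(-37))*H(6) = (-4*(-2)*(-37))*(6*(-5 + 6)) = (8*(-37))*(6*1) = -296*6 = -1776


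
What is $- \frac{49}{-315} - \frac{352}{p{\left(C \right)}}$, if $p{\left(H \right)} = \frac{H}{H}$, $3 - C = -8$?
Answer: $- \frac{15833}{45} \approx -351.84$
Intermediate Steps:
$C = 11$ ($C = 3 - -8 = 3 + 8 = 11$)
$p{\left(H \right)} = 1$
$- \frac{49}{-315} - \frac{352}{p{\left(C \right)}} = - \frac{49}{-315} - \frac{352}{1} = \left(-49\right) \left(- \frac{1}{315}\right) - 352 = \frac{7}{45} - 352 = - \frac{15833}{45}$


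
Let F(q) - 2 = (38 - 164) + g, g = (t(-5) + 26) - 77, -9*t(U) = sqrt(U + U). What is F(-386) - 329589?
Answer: -329764 - I*sqrt(10)/9 ≈ -3.2976e+5 - 0.35136*I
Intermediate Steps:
t(U) = -sqrt(2)*sqrt(U)/9 (t(U) = -sqrt(U + U)/9 = -sqrt(2)*sqrt(U)/9)
g = -51 - I*sqrt(10)/9 (g = (-sqrt(2)*sqrt(-5)/9 + 26) - 77 = (-sqrt(2)*I*sqrt(5)/9 + 26) - 77 = (-I*sqrt(10)/9 + 26) - 77 = (26 - I*sqrt(10)/9) - 77 = -51 - I*sqrt(10)/9 ≈ -51.0 - 0.35136*I)
F(q) = -175 - I*sqrt(10)/9 (F(q) = 2 + ((38 - 164) + (-51 - I*sqrt(10)/9)) = 2 + (-126 + (-51 - I*sqrt(10)/9)) = 2 + (-177 - I*sqrt(10)/9) = -175 - I*sqrt(10)/9)
F(-386) - 329589 = (-175 - I*sqrt(10)/9) - 329589 = -329764 - I*sqrt(10)/9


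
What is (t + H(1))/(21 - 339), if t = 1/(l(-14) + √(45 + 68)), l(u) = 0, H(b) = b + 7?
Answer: -4/159 - √113/35934 ≈ -0.025453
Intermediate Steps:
H(b) = 7 + b
t = √113/113 (t = 1/(0 + √(45 + 68)) = 1/(0 + √113) = 1/(√113) = √113/113 ≈ 0.094072)
(t + H(1))/(21 - 339) = (√113/113 + (7 + 1))/(21 - 339) = (√113/113 + 8)/(-318) = (8 + √113/113)*(-1/318) = -4/159 - √113/35934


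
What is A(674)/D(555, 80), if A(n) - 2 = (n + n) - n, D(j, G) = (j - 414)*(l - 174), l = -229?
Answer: -52/4371 ≈ -0.011897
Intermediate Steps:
D(j, G) = 166842 - 403*j (D(j, G) = (j - 414)*(-229 - 174) = (-414 + j)*(-403) = 166842 - 403*j)
A(n) = 2 + n (A(n) = 2 + ((n + n) - n) = 2 + (2*n - n) = 2 + n)
A(674)/D(555, 80) = (2 + 674)/(166842 - 403*555) = 676/(166842 - 223665) = 676/(-56823) = 676*(-1/56823) = -52/4371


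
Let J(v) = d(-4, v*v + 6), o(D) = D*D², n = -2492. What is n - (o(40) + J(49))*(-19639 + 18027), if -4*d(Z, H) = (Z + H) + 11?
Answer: 102192666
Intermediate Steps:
o(D) = D³
d(Z, H) = -11/4 - H/4 - Z/4 (d(Z, H) = -((Z + H) + 11)/4 = -((H + Z) + 11)/4 = -(11 + H + Z)/4 = -11/4 - H/4 - Z/4)
J(v) = -13/4 - v²/4 (J(v) = -11/4 - (v*v + 6)/4 - ¼*(-4) = -11/4 - (v² + 6)/4 + 1 = -11/4 - (6 + v²)/4 + 1 = -11/4 + (-3/2 - v²/4) + 1 = -13/4 - v²/4)
n - (o(40) + J(49))*(-19639 + 18027) = -2492 - (40³ + (-13/4 - ¼*49²))*(-19639 + 18027) = -2492 - (64000 + (-13/4 - ¼*2401))*(-1612) = -2492 - (64000 + (-13/4 - 2401/4))*(-1612) = -2492 - (64000 - 1207/2)*(-1612) = -2492 - 126793*(-1612)/2 = -2492 - 1*(-102195158) = -2492 + 102195158 = 102192666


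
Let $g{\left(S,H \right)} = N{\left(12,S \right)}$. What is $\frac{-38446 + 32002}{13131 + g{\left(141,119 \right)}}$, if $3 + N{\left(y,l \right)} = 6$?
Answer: $- \frac{1074}{2189} \approx -0.49063$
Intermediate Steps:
$N{\left(y,l \right)} = 3$ ($N{\left(y,l \right)} = -3 + 6 = 3$)
$g{\left(S,H \right)} = 3$
$\frac{-38446 + 32002}{13131 + g{\left(141,119 \right)}} = \frac{-38446 + 32002}{13131 + 3} = - \frac{6444}{13134} = \left(-6444\right) \frac{1}{13134} = - \frac{1074}{2189}$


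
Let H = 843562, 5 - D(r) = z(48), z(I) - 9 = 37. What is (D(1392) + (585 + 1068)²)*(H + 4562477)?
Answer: 14771287970352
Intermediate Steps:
z(I) = 46 (z(I) = 9 + 37 = 46)
D(r) = -41 (D(r) = 5 - 1*46 = 5 - 46 = -41)
(D(1392) + (585 + 1068)²)*(H + 4562477) = (-41 + (585 + 1068)²)*(843562 + 4562477) = (-41 + 1653²)*5406039 = (-41 + 2732409)*5406039 = 2732368*5406039 = 14771287970352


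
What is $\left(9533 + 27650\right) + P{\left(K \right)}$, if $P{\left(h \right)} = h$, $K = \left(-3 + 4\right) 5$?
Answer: $37188$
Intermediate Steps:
$K = 5$ ($K = 1 \cdot 5 = 5$)
$\left(9533 + 27650\right) + P{\left(K \right)} = \left(9533 + 27650\right) + 5 = 37183 + 5 = 37188$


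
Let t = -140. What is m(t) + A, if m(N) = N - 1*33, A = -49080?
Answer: -49253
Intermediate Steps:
m(N) = -33 + N (m(N) = N - 33 = -33 + N)
m(t) + A = (-33 - 140) - 49080 = -173 - 49080 = -49253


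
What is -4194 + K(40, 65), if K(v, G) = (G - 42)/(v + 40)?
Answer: -335497/80 ≈ -4193.7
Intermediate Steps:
K(v, G) = (-42 + G)/(40 + v)
-4194 + K(40, 65) = -4194 + (-42 + 65)/(40 + 40) = -4194 + 23/80 = -335497/80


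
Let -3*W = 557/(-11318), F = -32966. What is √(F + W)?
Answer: I*√38005629195678/33954 ≈ 181.57*I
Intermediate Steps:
W = 557/33954 (W = -557/(3*(-11318)) = -557*(-1)/(3*11318) = -⅓*(-557/11318) = 557/33954 ≈ 0.016405)
√(F + W) = √(-32966 + 557/33954) = √(-1119327007/33954) = I*√38005629195678/33954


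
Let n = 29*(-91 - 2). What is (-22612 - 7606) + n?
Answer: -32915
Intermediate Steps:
n = -2697 (n = 29*(-93) = -2697)
(-22612 - 7606) + n = (-22612 - 7606) - 2697 = -30218 - 2697 = -32915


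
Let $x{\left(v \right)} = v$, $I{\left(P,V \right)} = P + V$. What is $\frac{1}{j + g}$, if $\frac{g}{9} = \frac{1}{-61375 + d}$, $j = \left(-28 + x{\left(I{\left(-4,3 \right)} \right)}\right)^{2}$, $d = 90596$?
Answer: $\frac{29221}{24574870} \approx 0.0011891$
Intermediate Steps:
$j = 841$ ($j = \left(-28 + \left(-4 + 3\right)\right)^{2} = \left(-28 - 1\right)^{2} = \left(-29\right)^{2} = 841$)
$g = \frac{9}{29221}$ ($g = \frac{9}{-61375 + 90596} = \frac{9}{29221} \approx 0.000308$)
$\frac{1}{j + g} = \frac{1}{841 + \frac{9}{29221}} = \frac{1}{\frac{24574870}{29221}} = \frac{29221}{24574870}$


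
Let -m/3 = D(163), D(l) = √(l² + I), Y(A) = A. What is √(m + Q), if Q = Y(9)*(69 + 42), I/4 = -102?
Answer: √(999 - 3*√26161) ≈ 22.666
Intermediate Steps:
I = -408 (I = 4*(-102) = -408)
D(l) = √(-408 + l²) (D(l) = √(l² - 408) = √(-408 + l²))
m = -3*√26161 (m = -3*√(-408 + 163²) = -3*√(-408 + 26569) = -3*√26161 ≈ -485.23)
Q = 999 (Q = 9*(69 + 42) = 9*111 = 999)
√(m + Q) = √(-3*√26161 + 999) = √(999 - 3*√26161)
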